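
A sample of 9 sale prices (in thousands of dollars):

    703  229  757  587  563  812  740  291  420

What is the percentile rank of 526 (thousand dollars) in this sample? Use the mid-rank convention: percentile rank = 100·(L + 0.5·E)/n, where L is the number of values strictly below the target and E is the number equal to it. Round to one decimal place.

Sorted: 229, 291, 420, 563, 587, 703, 740, 757, 812.
Count below 526: L = 3; count equal: E = 0; n = 9.
Percentile rank = 100·(3 + 0.5·0)/9 = 100·3/9 = 33.33.

33.3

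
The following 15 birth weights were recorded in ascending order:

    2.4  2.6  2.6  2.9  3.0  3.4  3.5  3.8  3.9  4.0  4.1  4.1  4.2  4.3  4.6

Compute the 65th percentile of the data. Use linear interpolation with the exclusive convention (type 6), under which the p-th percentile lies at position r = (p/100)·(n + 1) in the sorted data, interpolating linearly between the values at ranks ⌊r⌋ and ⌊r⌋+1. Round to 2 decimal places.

n = 15.
r = (65/100)·(15 + 1) = 10.4.
Rank 10 is 4.0 and rank 11 is 4.1.
Interpolate: 4.0 + 0.4·(4.1 − 4.0) = 4.0 + 0.4·0.1 = 4.04.

4.04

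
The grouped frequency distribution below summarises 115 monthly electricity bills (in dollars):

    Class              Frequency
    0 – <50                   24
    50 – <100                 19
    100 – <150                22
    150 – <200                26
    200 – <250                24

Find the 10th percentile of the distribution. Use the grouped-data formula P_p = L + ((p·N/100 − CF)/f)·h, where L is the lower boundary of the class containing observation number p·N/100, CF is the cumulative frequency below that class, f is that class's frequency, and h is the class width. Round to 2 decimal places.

23.96

N = 115; target position k = 10/100 · 115 = 11.5.
Cumulative frequencies: 24, 43, 65, 91, 115.
Observation 11.5 falls in the class 0 – <50.
L = 0, CF = 0, f = 24, h = 50.
P10 = 0 + ((11.5 − 0)/24)·50 = 0 + 23.9583 = 23.9583.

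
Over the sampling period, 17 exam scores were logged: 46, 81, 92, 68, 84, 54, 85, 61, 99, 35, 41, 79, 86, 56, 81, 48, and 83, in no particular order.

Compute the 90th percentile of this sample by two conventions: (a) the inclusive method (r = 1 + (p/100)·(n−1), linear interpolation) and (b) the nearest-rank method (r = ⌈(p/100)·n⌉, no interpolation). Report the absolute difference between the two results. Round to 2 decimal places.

Sorted: 35, 41, 46, 48, 54, 56, 61, 68, 79, 81, 81, 83, 84, 85, 86, 92, 99.
n = 17.
(a) r = 15.4; between ranks 15 (86) and 16 (92): 88.4.
(b) the nearest-rank method: rank 16 → 92.
|88.4 − 92| = 3.6.

3.60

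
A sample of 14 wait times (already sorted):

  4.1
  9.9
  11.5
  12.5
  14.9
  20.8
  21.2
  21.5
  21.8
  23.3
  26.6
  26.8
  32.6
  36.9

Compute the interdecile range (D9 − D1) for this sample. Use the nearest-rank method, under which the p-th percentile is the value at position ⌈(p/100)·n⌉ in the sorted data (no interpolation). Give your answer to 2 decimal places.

22.70

n = 14.
P10: rank ⌈10/100·14⌉ = 2 → 9.9.
P90: rank ⌈90/100·14⌉ = 13 → 32.6.
Difference: 32.6 − 9.9 = 22.7.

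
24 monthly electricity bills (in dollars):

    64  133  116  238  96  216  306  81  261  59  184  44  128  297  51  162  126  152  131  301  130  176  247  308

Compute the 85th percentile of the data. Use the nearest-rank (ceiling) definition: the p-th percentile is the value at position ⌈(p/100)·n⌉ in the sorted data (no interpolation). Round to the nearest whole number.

Sorted: 44, 51, 59, 64, 81, 96, 116, 126, 128, 130, 131, 133, 152, 162, 176, 184, 216, 238, 247, 261, 297, 301, 306, 308.
n = 24.
Position = ⌈85/100 · 24⌉ = ⌈20.4⌉ = 21.
The value at rank 21 is 297.

297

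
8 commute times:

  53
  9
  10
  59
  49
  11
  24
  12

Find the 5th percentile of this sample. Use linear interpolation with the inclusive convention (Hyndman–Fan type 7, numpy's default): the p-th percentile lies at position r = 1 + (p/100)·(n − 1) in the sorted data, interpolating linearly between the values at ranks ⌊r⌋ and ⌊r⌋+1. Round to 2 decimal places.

9.35

Sorted: 9, 10, 11, 12, 24, 49, 53, 59.
n = 8.
r = 1 + (5/100)·(8 − 1) = 1 + 0.35 = 1.35.
Rank 1 is 9 and rank 2 is 10.
Interpolate: 9 + 0.35·(10 − 9) = 9 + 0.35·1 = 9.35.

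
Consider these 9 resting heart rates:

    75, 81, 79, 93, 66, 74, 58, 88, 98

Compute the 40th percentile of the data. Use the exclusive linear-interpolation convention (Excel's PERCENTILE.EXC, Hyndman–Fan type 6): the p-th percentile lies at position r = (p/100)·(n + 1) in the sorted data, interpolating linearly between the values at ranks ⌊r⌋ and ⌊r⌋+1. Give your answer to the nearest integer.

75

Sorted: 58, 66, 74, 75, 79, 81, 88, 93, 98.
n = 9.
r = (40/100)·(9 + 1) = 4.
r is an integer, so P40 is the value at rank 4: 75.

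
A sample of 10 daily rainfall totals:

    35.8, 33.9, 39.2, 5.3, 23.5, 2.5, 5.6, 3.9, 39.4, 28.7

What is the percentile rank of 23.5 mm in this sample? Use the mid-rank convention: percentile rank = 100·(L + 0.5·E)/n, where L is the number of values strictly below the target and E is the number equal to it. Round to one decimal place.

45.0

Sorted: 2.5, 3.9, 5.3, 5.6, 23.5, 28.7, 33.9, 35.8, 39.2, 39.4.
Count below 23.5: L = 4; count equal: E = 1; n = 10.
Percentile rank = 100·(4 + 0.5·1)/10 = 100·4.5/10 = 45.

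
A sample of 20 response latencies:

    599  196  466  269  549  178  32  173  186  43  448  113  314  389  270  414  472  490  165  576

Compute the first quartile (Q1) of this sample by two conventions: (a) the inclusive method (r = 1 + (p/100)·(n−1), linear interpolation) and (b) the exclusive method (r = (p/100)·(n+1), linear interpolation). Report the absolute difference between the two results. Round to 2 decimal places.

Sorted: 32, 43, 113, 165, 173, 178, 186, 196, 269, 270, 314, 389, 414, 448, 466, 472, 490, 549, 576, 599.
n = 20.
(a) r = 5.75; between ranks 5 (173) and 6 (178): 176.75.
(b) r = 5.25; between ranks 5 (173) and 6 (178): 174.25.
|176.75 − 174.25| = 2.5.

2.50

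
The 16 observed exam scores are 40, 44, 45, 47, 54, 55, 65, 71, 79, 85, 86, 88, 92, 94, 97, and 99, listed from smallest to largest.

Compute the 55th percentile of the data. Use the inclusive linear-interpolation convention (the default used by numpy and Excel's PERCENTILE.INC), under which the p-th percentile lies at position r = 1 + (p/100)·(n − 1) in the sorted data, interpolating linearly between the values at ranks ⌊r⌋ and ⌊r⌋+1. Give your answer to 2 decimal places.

80.50

n = 16.
r = 1 + (55/100)·(16 − 1) = 1 + 8.25 = 9.25.
Rank 9 is 79 and rank 10 is 85.
Interpolate: 79 + 0.25·(85 − 79) = 79 + 0.25·6 = 80.5.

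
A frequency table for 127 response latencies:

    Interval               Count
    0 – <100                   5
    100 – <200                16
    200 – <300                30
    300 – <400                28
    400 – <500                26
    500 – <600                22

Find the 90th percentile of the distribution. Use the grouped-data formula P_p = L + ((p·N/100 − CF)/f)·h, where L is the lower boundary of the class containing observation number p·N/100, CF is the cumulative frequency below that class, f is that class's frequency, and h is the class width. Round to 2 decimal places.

542.27

N = 127; target position k = 90/100 · 127 = 114.3.
Cumulative frequencies: 5, 21, 51, 79, 105, 127.
Observation 114.3 falls in the class 500 – <600.
L = 500, CF = 105, f = 22, h = 100.
P90 = 500 + ((114.3 − 105)/22)·100 = 500 + 42.2727 = 542.273.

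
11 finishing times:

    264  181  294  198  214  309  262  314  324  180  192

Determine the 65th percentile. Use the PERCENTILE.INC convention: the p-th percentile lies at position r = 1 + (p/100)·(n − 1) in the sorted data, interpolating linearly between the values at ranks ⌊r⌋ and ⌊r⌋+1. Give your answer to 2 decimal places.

Sorted: 180, 181, 192, 198, 214, 262, 264, 294, 309, 314, 324.
n = 11.
r = 1 + (65/100)·(11 − 1) = 1 + 6.5 = 7.5.
Rank 7 is 264 and rank 8 is 294.
Interpolate: 264 + 0.5·(294 − 264) = 264 + 0.5·30 = 279.

279.00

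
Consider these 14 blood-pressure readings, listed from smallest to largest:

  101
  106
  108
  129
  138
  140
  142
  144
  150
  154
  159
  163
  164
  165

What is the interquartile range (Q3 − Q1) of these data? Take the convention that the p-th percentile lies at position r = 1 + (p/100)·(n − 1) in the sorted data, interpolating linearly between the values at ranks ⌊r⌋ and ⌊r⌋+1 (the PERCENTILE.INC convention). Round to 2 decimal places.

n = 14.
P25: r = 4.25; ranks 4–5 are 129, 138; interpolating gives 131.25.
P75: r = 10.75; ranks 10–11 are 154, 159; interpolating gives 157.75.
Difference: 157.75 − 131.25 = 26.5.

26.50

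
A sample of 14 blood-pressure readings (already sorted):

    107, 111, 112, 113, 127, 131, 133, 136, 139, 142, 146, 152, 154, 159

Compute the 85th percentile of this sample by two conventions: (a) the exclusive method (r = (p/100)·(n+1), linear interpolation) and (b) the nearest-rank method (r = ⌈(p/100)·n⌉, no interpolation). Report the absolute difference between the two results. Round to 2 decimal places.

1.50

n = 14.
(a) r = 12.75; between ranks 12 (152) and 13 (154): 153.5.
(b) the nearest-rank method: rank 12 → 152.
|153.5 − 152| = 1.5.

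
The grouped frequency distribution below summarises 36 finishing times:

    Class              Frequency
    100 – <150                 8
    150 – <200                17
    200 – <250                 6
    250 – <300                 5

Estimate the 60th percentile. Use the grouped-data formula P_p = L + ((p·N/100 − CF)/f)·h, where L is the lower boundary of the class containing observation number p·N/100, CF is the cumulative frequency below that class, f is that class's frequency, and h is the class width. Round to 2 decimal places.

N = 36; target position k = 60/100 · 36 = 21.6.
Cumulative frequencies: 8, 25, 31, 36.
Observation 21.6 falls in the class 150 – <200.
L = 150, CF = 8, f = 17, h = 50.
P60 = 150 + ((21.6 − 8)/17)·50 = 150 + 40 = 190.

190.00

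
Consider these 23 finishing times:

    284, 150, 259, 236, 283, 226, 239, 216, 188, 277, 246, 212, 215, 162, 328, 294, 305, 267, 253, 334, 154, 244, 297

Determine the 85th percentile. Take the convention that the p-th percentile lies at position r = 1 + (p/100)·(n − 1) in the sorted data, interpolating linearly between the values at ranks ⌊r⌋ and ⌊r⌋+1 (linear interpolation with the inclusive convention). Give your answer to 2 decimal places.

296.10

Sorted: 150, 154, 162, 188, 212, 215, 216, 226, 236, 239, 244, 246, 253, 259, 267, 277, 283, 284, 294, 297, 305, 328, 334.
n = 23.
r = 1 + (85/100)·(23 − 1) = 1 + 18.7 = 19.7.
Rank 19 is 294 and rank 20 is 297.
Interpolate: 294 + 0.7·(297 − 294) = 294 + 0.7·3 = 296.1.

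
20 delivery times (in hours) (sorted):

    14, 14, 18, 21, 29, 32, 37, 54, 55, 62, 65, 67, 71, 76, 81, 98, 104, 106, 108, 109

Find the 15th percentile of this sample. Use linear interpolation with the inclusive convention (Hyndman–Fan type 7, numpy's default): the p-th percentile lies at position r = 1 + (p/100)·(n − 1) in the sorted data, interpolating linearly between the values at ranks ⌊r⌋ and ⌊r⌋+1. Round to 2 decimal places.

20.55

n = 20.
r = 1 + (15/100)·(20 − 1) = 1 + 2.85 = 3.85.
Rank 3 is 18 and rank 4 is 21.
Interpolate: 18 + 0.85·(21 − 18) = 18 + 0.85·3 = 20.55.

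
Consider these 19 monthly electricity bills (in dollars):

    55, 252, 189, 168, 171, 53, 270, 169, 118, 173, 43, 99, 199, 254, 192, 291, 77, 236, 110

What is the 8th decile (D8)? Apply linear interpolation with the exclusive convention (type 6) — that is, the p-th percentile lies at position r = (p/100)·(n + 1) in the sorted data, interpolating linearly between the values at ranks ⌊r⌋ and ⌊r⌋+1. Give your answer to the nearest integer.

Sorted: 43, 53, 55, 77, 99, 110, 118, 168, 169, 171, 173, 189, 192, 199, 236, 252, 254, 270, 291.
n = 19.
r = (80/100)·(19 + 1) = 16.
r is an integer, so P80 is the value at rank 16: 252.

252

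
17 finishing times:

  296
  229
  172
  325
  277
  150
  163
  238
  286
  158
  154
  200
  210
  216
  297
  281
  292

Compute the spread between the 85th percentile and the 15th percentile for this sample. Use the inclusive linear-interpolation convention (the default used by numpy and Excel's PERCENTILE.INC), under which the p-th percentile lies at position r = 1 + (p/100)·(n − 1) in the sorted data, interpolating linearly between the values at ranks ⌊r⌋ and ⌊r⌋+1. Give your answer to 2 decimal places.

Sorted: 150, 154, 158, 163, 172, 200, 210, 216, 229, 238, 277, 281, 286, 292, 296, 297, 325.
n = 17.
P15: r = 3.4; ranks 3–4 are 158, 163; interpolating gives 160.
P85: r = 14.6; ranks 14–15 are 292, 296; interpolating gives 294.4.
Difference: 294.4 − 160 = 134.4.

134.40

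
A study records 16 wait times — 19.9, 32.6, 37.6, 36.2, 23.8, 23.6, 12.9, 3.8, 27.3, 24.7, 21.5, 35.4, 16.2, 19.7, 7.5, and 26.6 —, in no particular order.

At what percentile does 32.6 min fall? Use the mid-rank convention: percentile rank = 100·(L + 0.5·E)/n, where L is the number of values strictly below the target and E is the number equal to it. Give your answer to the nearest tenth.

78.1

Sorted: 3.8, 7.5, 12.9, 16.2, 19.7, 19.9, 21.5, 23.6, 23.8, 24.7, 26.6, 27.3, 32.6, 35.4, 36.2, 37.6.
Count below 32.6: L = 12; count equal: E = 1; n = 16.
Percentile rank = 100·(12 + 0.5·1)/16 = 100·12.5/16 = 78.12.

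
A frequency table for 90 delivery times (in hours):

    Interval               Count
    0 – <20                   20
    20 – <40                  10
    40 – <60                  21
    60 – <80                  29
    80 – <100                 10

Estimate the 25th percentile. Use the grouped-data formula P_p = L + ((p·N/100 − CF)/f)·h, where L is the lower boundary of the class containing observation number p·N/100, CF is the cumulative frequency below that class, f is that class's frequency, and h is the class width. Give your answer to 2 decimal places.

25.00

N = 90; target position k = 25/100 · 90 = 22.5.
Cumulative frequencies: 20, 30, 51, 80, 90.
Observation 22.5 falls in the class 20 – <40.
L = 20, CF = 20, f = 10, h = 20.
P25 = 20 + ((22.5 − 20)/10)·20 = 20 + 5 = 25.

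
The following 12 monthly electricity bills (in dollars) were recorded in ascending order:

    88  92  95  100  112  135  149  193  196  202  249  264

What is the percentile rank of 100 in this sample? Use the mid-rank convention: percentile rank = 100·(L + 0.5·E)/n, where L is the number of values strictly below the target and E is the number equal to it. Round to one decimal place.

Count below 100: L = 3; count equal: E = 1; n = 12.
Percentile rank = 100·(3 + 0.5·1)/12 = 100·3.5/12 = 29.17.

29.2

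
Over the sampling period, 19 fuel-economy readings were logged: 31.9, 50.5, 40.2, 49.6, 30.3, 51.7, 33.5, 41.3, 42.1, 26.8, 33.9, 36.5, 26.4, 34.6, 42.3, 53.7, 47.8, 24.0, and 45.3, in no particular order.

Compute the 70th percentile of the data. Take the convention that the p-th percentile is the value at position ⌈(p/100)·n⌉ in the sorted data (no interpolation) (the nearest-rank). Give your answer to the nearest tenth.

45.3

Sorted: 24.0, 26.4, 26.8, 30.3, 31.9, 33.5, 33.9, 34.6, 36.5, 40.2, 41.3, 42.1, 42.3, 45.3, 47.8, 49.6, 50.5, 51.7, 53.7.
n = 19.
Position = ⌈70/100 · 19⌉ = ⌈13.3⌉ = 14.
The value at rank 14 is 45.3.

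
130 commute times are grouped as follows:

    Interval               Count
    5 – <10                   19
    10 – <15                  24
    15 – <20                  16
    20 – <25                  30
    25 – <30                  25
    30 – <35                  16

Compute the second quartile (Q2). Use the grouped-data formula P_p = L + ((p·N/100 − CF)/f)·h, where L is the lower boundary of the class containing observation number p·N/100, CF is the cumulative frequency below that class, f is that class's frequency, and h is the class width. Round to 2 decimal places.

N = 130; target position k = 50/100 · 130 = 65.
Cumulative frequencies: 19, 43, 59, 89, 114, 130.
Observation 65 falls in the class 20 – <25.
L = 20, CF = 59, f = 30, h = 5.
P50 = 20 + ((65 − 59)/30)·5 = 20 + 1 = 21.

21.00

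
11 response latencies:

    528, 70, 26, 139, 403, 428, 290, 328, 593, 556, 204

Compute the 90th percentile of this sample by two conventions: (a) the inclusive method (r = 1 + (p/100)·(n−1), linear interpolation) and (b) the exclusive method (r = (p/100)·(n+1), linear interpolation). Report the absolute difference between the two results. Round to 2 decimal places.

29.60

Sorted: 26, 70, 139, 204, 290, 328, 403, 428, 528, 556, 593.
n = 11.
(a) r = 10 → value at rank 10 = 556.
(b) r = 10.8; between ranks 10 (556) and 11 (593): 585.6.
|556 − 585.6| = 29.6.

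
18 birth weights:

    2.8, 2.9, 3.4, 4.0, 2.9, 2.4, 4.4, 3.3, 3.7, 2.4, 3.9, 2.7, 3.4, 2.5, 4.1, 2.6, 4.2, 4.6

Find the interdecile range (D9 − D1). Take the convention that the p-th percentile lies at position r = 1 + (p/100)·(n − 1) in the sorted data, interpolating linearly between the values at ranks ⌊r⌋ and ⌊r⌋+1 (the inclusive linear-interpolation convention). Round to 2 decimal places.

1.79

Sorted: 2.4, 2.4, 2.5, 2.6, 2.7, 2.8, 2.9, 2.9, 3.3, 3.4, 3.4, 3.7, 3.9, 4.0, 4.1, 4.2, 4.4, 4.6.
n = 18.
P10: r = 2.7; ranks 2–3 are 2.4, 2.5; interpolating gives 2.47.
P90: r = 16.3; ranks 16–17 are 4.2, 4.4; interpolating gives 4.26.
Difference: 4.26 − 2.47 = 1.79.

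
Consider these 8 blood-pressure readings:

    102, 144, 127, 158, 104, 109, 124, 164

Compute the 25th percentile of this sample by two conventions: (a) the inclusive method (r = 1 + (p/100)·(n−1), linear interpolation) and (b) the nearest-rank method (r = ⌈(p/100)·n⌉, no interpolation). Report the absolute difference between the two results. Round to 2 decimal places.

Sorted: 102, 104, 109, 124, 127, 144, 158, 164.
n = 8.
(a) r = 2.75; between ranks 2 (104) and 3 (109): 107.75.
(b) the nearest-rank method: rank 2 → 104.
|107.75 − 104| = 3.75.

3.75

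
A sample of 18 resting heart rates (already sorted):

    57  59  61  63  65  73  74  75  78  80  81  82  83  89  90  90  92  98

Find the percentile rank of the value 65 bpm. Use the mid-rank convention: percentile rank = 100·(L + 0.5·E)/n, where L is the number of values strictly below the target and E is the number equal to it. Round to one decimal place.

Count below 65: L = 4; count equal: E = 1; n = 18.
Percentile rank = 100·(4 + 0.5·1)/18 = 100·4.5/18 = 25.

25.0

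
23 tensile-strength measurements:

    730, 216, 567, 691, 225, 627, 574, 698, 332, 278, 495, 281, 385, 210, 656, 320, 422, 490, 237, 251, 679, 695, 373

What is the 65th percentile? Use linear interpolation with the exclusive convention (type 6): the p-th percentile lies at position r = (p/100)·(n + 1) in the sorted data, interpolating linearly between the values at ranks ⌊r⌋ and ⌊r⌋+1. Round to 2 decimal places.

571.20

Sorted: 210, 216, 225, 237, 251, 278, 281, 320, 332, 373, 385, 422, 490, 495, 567, 574, 627, 656, 679, 691, 695, 698, 730.
n = 23.
r = (65/100)·(23 + 1) = 15.6.
Rank 15 is 567 and rank 16 is 574.
Interpolate: 567 + 0.6·(574 − 567) = 567 + 0.6·7 = 571.2.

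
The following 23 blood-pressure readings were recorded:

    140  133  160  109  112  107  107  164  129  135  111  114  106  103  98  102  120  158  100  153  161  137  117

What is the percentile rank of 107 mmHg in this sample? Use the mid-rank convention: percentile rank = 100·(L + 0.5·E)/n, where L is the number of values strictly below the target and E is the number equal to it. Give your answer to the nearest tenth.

26.1

Sorted: 98, 100, 102, 103, 106, 107, 107, 109, 111, 112, 114, 117, 120, 129, 133, 135, 137, 140, 153, 158, 160, 161, 164.
Count below 107: L = 5; count equal: E = 2; n = 23.
Percentile rank = 100·(5 + 0.5·2)/23 = 100·6/23 = 26.09.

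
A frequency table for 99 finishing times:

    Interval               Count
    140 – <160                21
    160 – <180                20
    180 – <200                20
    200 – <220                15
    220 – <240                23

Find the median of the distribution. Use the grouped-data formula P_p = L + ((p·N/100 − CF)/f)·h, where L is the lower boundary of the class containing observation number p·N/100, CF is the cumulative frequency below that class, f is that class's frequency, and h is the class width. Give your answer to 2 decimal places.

188.50

N = 99; target position k = 50/100 · 99 = 49.5.
Cumulative frequencies: 21, 41, 61, 76, 99.
Observation 49.5 falls in the class 180 – <200.
L = 180, CF = 41, f = 20, h = 20.
P50 = 180 + ((49.5 − 41)/20)·20 = 180 + 8.5 = 188.5.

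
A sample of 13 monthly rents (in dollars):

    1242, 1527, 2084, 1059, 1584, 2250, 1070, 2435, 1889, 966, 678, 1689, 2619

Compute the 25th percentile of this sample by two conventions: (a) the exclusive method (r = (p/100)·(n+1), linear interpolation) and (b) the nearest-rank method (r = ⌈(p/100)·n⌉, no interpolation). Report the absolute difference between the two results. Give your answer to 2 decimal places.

5.50

Sorted: 678, 966, 1059, 1070, 1242, 1527, 1584, 1689, 1889, 2084, 2250, 2435, 2619.
n = 13.
(a) r = 3.5; between ranks 3 (1059) and 4 (1070): 1064.5.
(b) the nearest-rank method: rank 4 → 1070.
|1064.5 − 1070| = 5.5.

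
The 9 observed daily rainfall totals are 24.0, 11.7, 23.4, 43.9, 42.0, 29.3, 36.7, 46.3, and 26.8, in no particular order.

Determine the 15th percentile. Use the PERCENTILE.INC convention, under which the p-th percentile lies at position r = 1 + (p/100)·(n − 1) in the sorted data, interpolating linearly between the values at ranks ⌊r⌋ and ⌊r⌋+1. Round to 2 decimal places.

Sorted: 11.7, 23.4, 24.0, 26.8, 29.3, 36.7, 42.0, 43.9, 46.3.
n = 9.
r = 1 + (15/100)·(9 − 1) = 1 + 1.2 = 2.2.
Rank 2 is 23.4 and rank 3 is 24.0.
Interpolate: 23.4 + 0.2·(24.0 − 23.4) = 23.4 + 0.2·0.6 = 23.52.

23.52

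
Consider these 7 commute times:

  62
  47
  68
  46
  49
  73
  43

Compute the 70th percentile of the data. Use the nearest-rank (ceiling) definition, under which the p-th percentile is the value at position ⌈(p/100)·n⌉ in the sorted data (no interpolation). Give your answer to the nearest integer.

Sorted: 43, 46, 47, 49, 62, 68, 73.
n = 7.
Position = ⌈70/100 · 7⌉ = ⌈4.9⌉ = 5.
The value at rank 5 is 62.

62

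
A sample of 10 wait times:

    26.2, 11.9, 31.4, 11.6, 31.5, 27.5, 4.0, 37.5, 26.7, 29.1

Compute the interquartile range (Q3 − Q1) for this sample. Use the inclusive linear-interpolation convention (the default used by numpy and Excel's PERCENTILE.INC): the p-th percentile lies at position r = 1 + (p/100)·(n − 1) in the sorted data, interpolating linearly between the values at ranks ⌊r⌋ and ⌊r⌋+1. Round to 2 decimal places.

Sorted: 4.0, 11.6, 11.9, 26.2, 26.7, 27.5, 29.1, 31.4, 31.5, 37.5.
n = 10.
P25: r = 3.25; ranks 3–4 are 11.9, 26.2; interpolating gives 15.475.
P75: r = 7.75; ranks 7–8 are 29.1, 31.4; interpolating gives 30.825.
Difference: 30.825 − 15.475 = 15.35.

15.35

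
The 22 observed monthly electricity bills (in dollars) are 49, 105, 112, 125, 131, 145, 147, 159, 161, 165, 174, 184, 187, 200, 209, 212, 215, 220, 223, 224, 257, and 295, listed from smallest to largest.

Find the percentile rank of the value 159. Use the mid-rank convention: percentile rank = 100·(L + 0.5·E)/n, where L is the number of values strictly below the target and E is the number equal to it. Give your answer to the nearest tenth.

34.1

Count below 159: L = 7; count equal: E = 1; n = 22.
Percentile rank = 100·(7 + 0.5·1)/22 = 100·7.5/22 = 34.09.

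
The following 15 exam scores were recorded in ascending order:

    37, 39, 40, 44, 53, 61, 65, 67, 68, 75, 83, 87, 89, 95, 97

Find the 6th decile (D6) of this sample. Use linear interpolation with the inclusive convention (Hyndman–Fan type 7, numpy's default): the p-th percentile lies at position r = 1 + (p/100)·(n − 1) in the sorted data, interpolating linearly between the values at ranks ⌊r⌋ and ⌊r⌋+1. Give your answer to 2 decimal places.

n = 15.
r = 1 + (60/100)·(15 − 1) = 1 + 8.4 = 9.4.
Rank 9 is 68 and rank 10 is 75.
Interpolate: 68 + 0.4·(75 − 68) = 68 + 0.4·7 = 70.8.

70.80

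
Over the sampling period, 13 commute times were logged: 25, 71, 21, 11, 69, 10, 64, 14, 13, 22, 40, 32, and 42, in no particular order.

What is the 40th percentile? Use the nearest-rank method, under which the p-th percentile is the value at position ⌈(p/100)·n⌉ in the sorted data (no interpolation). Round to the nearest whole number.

Sorted: 10, 11, 13, 14, 21, 22, 25, 32, 40, 42, 64, 69, 71.
n = 13.
Position = ⌈40/100 · 13⌉ = ⌈5.2⌉ = 6.
The value at rank 6 is 22.

22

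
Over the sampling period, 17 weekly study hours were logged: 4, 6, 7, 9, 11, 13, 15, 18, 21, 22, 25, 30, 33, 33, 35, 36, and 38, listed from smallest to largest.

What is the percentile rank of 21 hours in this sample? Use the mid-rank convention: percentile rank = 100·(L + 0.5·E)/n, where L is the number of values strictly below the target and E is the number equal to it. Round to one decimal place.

Count below 21: L = 8; count equal: E = 1; n = 17.
Percentile rank = 100·(8 + 0.5·1)/17 = 100·8.5/17 = 50.

50.0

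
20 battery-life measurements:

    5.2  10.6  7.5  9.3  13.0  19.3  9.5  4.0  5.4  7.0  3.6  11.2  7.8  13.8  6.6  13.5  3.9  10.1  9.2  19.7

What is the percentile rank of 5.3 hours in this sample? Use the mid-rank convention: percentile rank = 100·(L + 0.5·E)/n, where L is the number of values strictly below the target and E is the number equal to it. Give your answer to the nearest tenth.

Sorted: 3.6, 3.9, 4.0, 5.2, 5.4, 6.6, 7.0, 7.5, 7.8, 9.2, 9.3, 9.5, 10.1, 10.6, 11.2, 13.0, 13.5, 13.8, 19.3, 19.7.
Count below 5.3: L = 4; count equal: E = 0; n = 20.
Percentile rank = 100·(4 + 0.5·0)/20 = 100·4/20 = 20.

20.0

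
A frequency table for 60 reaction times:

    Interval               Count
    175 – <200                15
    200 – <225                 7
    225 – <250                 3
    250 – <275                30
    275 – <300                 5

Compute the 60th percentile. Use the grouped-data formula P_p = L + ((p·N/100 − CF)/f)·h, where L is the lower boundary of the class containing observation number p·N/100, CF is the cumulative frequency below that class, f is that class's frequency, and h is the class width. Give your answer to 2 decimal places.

N = 60; target position k = 60/100 · 60 = 36.
Cumulative frequencies: 15, 22, 25, 55, 60.
Observation 36 falls in the class 250 – <275.
L = 250, CF = 25, f = 30, h = 25.
P60 = 250 + ((36 − 25)/30)·25 = 250 + 9.16667 = 259.167.

259.17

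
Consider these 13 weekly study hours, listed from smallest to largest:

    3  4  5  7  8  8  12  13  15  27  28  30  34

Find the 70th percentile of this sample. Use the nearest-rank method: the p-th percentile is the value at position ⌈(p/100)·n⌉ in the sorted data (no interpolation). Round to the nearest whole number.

n = 13.
Position = ⌈70/100 · 13⌉ = ⌈9.1⌉ = 10.
The value at rank 10 is 27.

27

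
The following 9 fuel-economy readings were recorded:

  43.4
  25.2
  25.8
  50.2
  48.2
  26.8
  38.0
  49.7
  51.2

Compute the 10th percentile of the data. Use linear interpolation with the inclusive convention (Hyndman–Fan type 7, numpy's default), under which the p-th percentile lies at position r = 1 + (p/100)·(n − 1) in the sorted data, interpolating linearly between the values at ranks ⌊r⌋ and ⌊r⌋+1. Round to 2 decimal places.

25.68

Sorted: 25.2, 25.8, 26.8, 38.0, 43.4, 48.2, 49.7, 50.2, 51.2.
n = 9.
r = 1 + (10/100)·(9 − 1) = 1 + 0.8 = 1.8.
Rank 1 is 25.2 and rank 2 is 25.8.
Interpolate: 25.2 + 0.8·(25.8 − 25.2) = 25.2 + 0.8·0.6 = 25.68.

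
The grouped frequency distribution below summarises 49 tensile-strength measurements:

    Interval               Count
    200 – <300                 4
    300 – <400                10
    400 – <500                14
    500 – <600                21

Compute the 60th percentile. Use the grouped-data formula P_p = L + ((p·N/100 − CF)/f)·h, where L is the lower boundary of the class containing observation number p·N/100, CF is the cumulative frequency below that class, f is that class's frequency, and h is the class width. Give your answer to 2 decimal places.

N = 49; target position k = 60/100 · 49 = 29.4.
Cumulative frequencies: 4, 14, 28, 49.
Observation 29.4 falls in the class 500 – <600.
L = 500, CF = 28, f = 21, h = 100.
P60 = 500 + ((29.4 − 28)/21)·100 = 500 + 6.66667 = 506.667.

506.67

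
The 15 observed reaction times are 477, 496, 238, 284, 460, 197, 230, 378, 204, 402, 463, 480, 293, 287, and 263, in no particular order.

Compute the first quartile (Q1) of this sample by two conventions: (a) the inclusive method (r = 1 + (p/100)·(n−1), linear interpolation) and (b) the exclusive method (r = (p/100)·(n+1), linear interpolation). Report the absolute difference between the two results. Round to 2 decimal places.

Sorted: 197, 204, 230, 238, 263, 284, 287, 293, 378, 402, 460, 463, 477, 480, 496.
n = 15.
(a) r = 4.5; between ranks 4 (238) and 5 (263): 250.5.
(b) r = 4 → value at rank 4 = 238.
|250.5 − 238| = 12.5.

12.50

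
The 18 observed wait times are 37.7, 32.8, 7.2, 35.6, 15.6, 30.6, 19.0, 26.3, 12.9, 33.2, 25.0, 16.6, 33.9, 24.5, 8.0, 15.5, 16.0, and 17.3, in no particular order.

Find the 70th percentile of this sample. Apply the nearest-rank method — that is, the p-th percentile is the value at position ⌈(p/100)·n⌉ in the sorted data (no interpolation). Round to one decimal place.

Sorted: 7.2, 8.0, 12.9, 15.5, 15.6, 16.0, 16.6, 17.3, 19.0, 24.5, 25.0, 26.3, 30.6, 32.8, 33.2, 33.9, 35.6, 37.7.
n = 18.
Position = ⌈70/100 · 18⌉ = ⌈12.6⌉ = 13.
The value at rank 13 is 30.6.

30.6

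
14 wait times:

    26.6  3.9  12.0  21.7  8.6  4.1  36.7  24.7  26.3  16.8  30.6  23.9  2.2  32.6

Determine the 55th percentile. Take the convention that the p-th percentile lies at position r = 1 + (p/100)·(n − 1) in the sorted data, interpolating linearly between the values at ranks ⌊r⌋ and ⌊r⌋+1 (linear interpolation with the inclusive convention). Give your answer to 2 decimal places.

Sorted: 2.2, 3.9, 4.1, 8.6, 12.0, 16.8, 21.7, 23.9, 24.7, 26.3, 26.6, 30.6, 32.6, 36.7.
n = 14.
r = 1 + (55/100)·(14 − 1) = 1 + 7.15 = 8.15.
Rank 8 is 23.9 and rank 9 is 24.7.
Interpolate: 23.9 + 0.15·(24.7 − 23.9) = 23.9 + 0.15·0.8 = 24.02.

24.02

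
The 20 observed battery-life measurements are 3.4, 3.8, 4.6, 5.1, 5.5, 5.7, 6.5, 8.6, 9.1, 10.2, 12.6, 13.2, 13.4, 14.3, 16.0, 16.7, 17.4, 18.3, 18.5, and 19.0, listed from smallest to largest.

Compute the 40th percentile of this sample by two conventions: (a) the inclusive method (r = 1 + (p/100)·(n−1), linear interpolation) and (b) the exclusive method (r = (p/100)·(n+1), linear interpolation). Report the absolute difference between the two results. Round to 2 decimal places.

0.10

n = 20.
(a) r = 8.6; between ranks 8 (8.6) and 9 (9.1): 8.9.
(b) r = 8.4; between ranks 8 (8.6) and 9 (9.1): 8.8.
|8.9 − 8.8| = 0.1.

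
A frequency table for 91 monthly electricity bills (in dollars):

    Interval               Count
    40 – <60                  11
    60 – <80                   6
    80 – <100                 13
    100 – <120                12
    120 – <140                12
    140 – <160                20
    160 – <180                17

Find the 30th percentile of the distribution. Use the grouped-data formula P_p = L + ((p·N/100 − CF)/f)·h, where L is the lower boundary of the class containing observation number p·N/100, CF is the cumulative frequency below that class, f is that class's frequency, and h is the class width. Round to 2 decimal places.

95.85

N = 91; target position k = 30/100 · 91 = 27.3.
Cumulative frequencies: 11, 17, 30, 42, 54, 74, 91.
Observation 27.3 falls in the class 80 – <100.
L = 80, CF = 17, f = 13, h = 20.
P30 = 80 + ((27.3 − 17)/13)·20 = 80 + 15.8462 = 95.8462.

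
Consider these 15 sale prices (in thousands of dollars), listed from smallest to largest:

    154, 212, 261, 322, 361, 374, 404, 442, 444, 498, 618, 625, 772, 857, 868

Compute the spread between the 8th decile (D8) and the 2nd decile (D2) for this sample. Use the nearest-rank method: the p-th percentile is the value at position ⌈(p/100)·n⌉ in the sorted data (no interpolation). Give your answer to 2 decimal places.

364.00

n = 15.
P20: rank ⌈20/100·15⌉ = 3 → 261.
P80: rank ⌈80/100·15⌉ = 12 → 625.
Difference: 625 − 261 = 364.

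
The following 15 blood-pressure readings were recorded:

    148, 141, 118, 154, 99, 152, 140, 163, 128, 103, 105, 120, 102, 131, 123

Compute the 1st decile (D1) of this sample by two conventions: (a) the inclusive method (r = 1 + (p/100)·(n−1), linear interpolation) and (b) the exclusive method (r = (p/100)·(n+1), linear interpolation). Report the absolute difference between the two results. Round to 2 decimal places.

Sorted: 99, 102, 103, 105, 118, 120, 123, 128, 131, 140, 141, 148, 152, 154, 163.
n = 15.
(a) r = 2.4; between ranks 2 (102) and 3 (103): 102.4.
(b) r = 1.6; between ranks 1 (99) and 2 (102): 100.8.
|102.4 − 100.8| = 1.6.

1.60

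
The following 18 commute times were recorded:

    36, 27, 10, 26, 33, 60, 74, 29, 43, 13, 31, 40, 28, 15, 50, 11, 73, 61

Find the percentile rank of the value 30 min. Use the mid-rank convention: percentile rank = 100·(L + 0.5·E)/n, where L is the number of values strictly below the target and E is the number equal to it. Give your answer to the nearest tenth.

Sorted: 10, 11, 13, 15, 26, 27, 28, 29, 31, 33, 36, 40, 43, 50, 60, 61, 73, 74.
Count below 30: L = 8; count equal: E = 0; n = 18.
Percentile rank = 100·(8 + 0.5·0)/18 = 100·8/18 = 44.44.

44.4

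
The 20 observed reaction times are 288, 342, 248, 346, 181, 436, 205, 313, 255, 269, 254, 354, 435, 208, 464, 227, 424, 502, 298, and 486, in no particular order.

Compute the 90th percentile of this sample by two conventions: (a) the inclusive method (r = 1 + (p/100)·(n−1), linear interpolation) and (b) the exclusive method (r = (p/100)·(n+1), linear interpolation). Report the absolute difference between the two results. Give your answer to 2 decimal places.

17.60

Sorted: 181, 205, 208, 227, 248, 254, 255, 269, 288, 298, 313, 342, 346, 354, 424, 435, 436, 464, 486, 502.
n = 20.
(a) r = 18.1; between ranks 18 (464) and 19 (486): 466.2.
(b) r = 18.9; between ranks 18 (464) and 19 (486): 483.8.
|466.2 − 483.8| = 17.6.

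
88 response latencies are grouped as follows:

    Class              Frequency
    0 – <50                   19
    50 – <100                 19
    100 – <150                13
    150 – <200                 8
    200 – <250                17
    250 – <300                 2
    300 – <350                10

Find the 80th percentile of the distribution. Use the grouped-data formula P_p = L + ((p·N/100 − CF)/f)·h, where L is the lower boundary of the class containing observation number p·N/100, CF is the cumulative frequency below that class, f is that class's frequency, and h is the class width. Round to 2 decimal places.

233.53

N = 88; target position k = 80/100 · 88 = 70.4.
Cumulative frequencies: 19, 38, 51, 59, 76, 78, 88.
Observation 70.4 falls in the class 200 – <250.
L = 200, CF = 59, f = 17, h = 50.
P80 = 200 + ((70.4 − 59)/17)·50 = 200 + 33.5294 = 233.529.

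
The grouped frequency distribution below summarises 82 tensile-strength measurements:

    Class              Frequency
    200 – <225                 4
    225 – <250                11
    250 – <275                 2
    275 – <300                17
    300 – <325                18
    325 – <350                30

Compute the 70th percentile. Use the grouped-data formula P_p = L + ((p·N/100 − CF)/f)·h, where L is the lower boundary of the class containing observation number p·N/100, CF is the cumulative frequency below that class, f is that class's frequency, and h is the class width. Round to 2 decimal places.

N = 82; target position k = 70/100 · 82 = 57.4.
Cumulative frequencies: 4, 15, 17, 34, 52, 82.
Observation 57.4 falls in the class 325 – <350.
L = 325, CF = 52, f = 30, h = 25.
P70 = 325 + ((57.4 − 52)/30)·25 = 325 + 4.5 = 329.5.

329.50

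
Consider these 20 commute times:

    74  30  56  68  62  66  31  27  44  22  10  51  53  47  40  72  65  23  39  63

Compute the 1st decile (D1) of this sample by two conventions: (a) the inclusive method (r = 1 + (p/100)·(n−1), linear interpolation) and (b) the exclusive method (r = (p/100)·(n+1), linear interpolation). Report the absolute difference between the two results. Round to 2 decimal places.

Sorted: 10, 22, 23, 27, 30, 31, 39, 40, 44, 47, 51, 53, 56, 62, 63, 65, 66, 68, 72, 74.
n = 20.
(a) r = 2.9; between ranks 2 (22) and 3 (23): 22.9.
(b) r = 2.1; between ranks 2 (22) and 3 (23): 22.1.
|22.9 − 22.1| = 0.8.

0.80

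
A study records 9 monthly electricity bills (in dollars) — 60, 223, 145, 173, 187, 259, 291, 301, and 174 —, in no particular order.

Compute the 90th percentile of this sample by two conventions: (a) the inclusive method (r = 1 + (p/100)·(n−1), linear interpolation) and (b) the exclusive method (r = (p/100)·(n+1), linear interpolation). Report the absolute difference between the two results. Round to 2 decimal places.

8.00

Sorted: 60, 145, 173, 174, 187, 223, 259, 291, 301.
n = 9.
(a) r = 8.2; between ranks 8 (291) and 9 (301): 293.
(b) r = 9 → value at rank 9 = 301.
|293 − 301| = 8.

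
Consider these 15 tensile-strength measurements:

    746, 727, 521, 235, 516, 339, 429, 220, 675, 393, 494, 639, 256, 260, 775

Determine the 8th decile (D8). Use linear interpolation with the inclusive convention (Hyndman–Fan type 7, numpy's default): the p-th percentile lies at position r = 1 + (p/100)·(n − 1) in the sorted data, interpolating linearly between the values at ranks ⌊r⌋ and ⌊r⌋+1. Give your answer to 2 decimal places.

Sorted: 220, 235, 256, 260, 339, 393, 429, 494, 516, 521, 639, 675, 727, 746, 775.
n = 15.
r = 1 + (80/100)·(15 − 1) = 1 + 11.2 = 12.2.
Rank 12 is 675 and rank 13 is 727.
Interpolate: 675 + 0.2·(727 − 675) = 675 + 0.2·52 = 685.4.

685.40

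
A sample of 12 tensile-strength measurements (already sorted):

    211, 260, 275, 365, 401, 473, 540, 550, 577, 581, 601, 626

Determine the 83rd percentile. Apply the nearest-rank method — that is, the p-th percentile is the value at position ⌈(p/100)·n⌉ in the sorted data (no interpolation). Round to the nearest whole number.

581

n = 12.
Position = ⌈83/100 · 12⌉ = ⌈9.96⌉ = 10.
The value at rank 10 is 581.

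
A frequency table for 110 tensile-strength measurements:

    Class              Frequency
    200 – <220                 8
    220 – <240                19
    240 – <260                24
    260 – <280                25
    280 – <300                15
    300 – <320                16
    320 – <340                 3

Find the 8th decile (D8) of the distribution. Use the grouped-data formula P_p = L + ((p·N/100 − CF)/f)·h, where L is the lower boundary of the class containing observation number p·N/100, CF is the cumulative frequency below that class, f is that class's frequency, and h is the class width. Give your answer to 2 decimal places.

N = 110; target position k = 80/100 · 110 = 88.
Cumulative frequencies: 8, 27, 51, 76, 91, 107, 110.
Observation 88 falls in the class 280 – <300.
L = 280, CF = 76, f = 15, h = 20.
P80 = 280 + ((88 − 76)/15)·20 = 280 + 16 = 296.

296.00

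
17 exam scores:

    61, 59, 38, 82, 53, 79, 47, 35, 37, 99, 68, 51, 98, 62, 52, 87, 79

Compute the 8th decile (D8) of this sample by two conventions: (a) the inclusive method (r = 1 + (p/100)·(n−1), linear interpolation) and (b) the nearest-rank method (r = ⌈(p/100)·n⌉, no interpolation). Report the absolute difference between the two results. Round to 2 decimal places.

0.60

Sorted: 35, 37, 38, 47, 51, 52, 53, 59, 61, 62, 68, 79, 79, 82, 87, 98, 99.
n = 17.
(a) r = 13.8; between ranks 13 (79) and 14 (82): 81.4.
(b) the nearest-rank method: rank 14 → 82.
|81.4 − 82| = 0.6.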